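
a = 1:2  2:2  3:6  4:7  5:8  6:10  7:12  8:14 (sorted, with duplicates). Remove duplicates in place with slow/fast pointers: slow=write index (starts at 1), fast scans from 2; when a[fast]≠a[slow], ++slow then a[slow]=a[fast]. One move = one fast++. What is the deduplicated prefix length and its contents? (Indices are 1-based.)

length 7; prefix = [2, 6, 7, 8, 10, 12, 14]

(s=1,f=2) a[fast]=2=a[slow] dup → fast++
(s=1,f=3) a[fast]=6≠a[slow]=2 write a[2]=6 → slow++,fast++
(s=2,f=4) a[fast]=7≠a[slow]=6 write a[3]=7 → slow++,fast++
(s=3,f=5) a[fast]=8≠a[slow]=7 write a[4]=8 → slow++,fast++
(s=4,f=6) a[fast]=10≠a[slow]=8 write a[5]=10 → slow++,fast++
(s=5,f=7) a[fast]=12≠a[slow]=10 write a[6]=12 → slow++,fast++
(s=6,f=8) a[fast]=14≠a[slow]=12 write a[7]=14 → slow++,fast++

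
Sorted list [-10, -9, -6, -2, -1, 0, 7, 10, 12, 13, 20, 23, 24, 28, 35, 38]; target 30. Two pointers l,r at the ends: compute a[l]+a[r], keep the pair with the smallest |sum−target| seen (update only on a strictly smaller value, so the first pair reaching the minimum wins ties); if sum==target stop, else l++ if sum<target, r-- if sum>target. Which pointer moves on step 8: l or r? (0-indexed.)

[0,15] -10+38=28 d=2 * → l++
[1,15] -9+38=29 d=1 * → l++
[2,15] -6+38=32 d=2 → r--
[2,14] -6+35=29 d=1 → l++
[3,14] -2+35=33 d=3 → r--
[3,13] -2+28=26 d=4 → l++
[4,13] -1+28=27 d=3 → l++
[5,13] 0+28=28 d=2 → l++

l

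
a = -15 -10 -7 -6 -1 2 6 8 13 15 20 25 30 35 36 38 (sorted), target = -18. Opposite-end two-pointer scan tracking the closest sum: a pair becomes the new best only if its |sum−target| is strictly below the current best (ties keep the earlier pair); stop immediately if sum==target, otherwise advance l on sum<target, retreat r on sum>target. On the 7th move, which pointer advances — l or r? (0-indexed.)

l=0 r=15: -15+38=23 d=41 *, r--
l=0 r=14: -15+36=21 d=39 *, r--
l=0 r=13: -15+35=20 d=38 *, r--
l=0 r=12: -15+30=15 d=33 *, r--
l=0 r=11: -15+25=10 d=28 *, r--
l=0 r=10: -15+20=5 d=23 *, r--
l=0 r=9: -15+15=0 d=18 *, r--

r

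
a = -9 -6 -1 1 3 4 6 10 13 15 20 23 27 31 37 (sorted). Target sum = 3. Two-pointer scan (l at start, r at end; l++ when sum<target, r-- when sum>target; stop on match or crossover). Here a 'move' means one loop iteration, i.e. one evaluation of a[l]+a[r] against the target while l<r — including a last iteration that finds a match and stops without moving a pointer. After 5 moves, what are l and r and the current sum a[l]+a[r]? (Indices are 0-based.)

l=0 r=14: -9+37=28 >3, r--
l=0 r=13: -9+31=22 >3, r--
l=0 r=12: -9+27=18 >3, r--
l=0 r=11: -9+23=14 >3, r--
l=0 r=10: -9+20=11 >3, r--

l=0, r=9, sum=6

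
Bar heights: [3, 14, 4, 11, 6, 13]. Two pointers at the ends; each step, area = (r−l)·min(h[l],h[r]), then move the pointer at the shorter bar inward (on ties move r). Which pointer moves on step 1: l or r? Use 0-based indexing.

l=0 r=5: min(3,13)*5=15 best=15 *, l++

l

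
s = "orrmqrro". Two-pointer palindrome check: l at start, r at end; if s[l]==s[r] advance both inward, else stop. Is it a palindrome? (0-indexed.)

l=0 r=7: 'o'=='o', l++,r--
l=1 r=6: 'r'=='r', l++,r--
l=2 r=5: 'r'=='r', l++,r--
l=3 r=4: 'm'!='q', stop

not a palindrome (mismatch at 3,4)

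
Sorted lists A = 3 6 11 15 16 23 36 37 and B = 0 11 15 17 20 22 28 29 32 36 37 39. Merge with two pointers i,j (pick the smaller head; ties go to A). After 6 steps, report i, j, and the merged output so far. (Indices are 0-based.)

i=0 j=0: A[i]=3>B[j]=0 take 0, j++
i=0 j=1: A[i]=3<=B[j]=11 take 3, i++
i=1 j=1: A[i]=6<=B[j]=11 take 6, i++
i=2 j=1: A[i]=11<=B[j]=11 take 11, i++
i=3 j=1: A[i]=15>B[j]=11 take 11, j++
i=3 j=2: A[i]=15<=B[j]=15 take 15, i++

i=4, j=2, merged so far=[0, 3, 6, 11, 11, 15]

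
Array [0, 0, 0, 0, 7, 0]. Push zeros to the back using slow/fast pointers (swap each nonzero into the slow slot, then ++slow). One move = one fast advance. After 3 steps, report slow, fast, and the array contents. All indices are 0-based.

slow=0, fast=3, a=[0, 0, 0, 0, 7, 0]

(s=0,f=0) a[fast]=0 → fast++
(s=0,f=1) a[fast]=0 → fast++
(s=0,f=2) a[fast]=0 → fast++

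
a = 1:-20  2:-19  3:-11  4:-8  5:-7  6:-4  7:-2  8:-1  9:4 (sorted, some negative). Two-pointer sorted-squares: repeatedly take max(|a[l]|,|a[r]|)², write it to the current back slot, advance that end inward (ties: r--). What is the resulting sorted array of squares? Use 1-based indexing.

[1, 4, 16, 16, 49, 64, 121, 361, 400]

l=1 r=9: |-20|>|4| out[9]=400, l++
l=2 r=9: |-19|>|4| out[8]=361, l++
l=3 r=9: |-11|>|4| out[7]=121, l++
l=4 r=9: |-8|>|4| out[6]=64, l++
l=5 r=9: |-7|>|4| out[5]=49, l++
l=6 r=9: |-4|<=|4| out[4]=16, r--
l=6 r=8: |-4|>|-1| out[3]=16, l++
l=7 r=8: |-2|>|-1| out[2]=4, l++
l=8 r=8: |-1|<=|-1| out[1]=1, r--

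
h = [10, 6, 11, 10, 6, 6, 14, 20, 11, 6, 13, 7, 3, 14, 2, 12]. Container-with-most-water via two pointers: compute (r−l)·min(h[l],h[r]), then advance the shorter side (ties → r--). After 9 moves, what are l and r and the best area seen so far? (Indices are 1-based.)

l=7, r=13, best area=150

[1,16] min(10,12)*15=150 best=150 * → l++
[2,16] min(6,12)*14=84 best=150 → l++
[3,16] min(11,12)*13=143 best=150 → l++
[4,16] min(10,12)*12=120 best=150 → l++
[5,16] min(6,12)*11=66 best=150 → l++
[6,16] min(6,12)*10=60 best=150 → l++
[7,16] min(14,12)*9=108 best=150 → r--
[7,15] min(14,2)*8=16 best=150 → r--
[7,14] min(14,14)*7=98 best=150 → r--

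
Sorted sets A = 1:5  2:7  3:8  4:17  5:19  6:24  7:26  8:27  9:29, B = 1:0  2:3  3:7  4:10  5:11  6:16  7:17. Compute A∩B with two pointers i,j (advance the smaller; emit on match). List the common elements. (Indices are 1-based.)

i=1 j=1: 5>0, j++
i=1 j=2: 5>3, j++
i=1 j=3: 5<7, i++
i=2 j=3: 7==7 emit, i++,j++
i=3 j=4: 8<10, i++
i=4 j=4: 17>10, j++
i=4 j=5: 17>11, j++
i=4 j=6: 17>16, j++
i=4 j=7: 17==17 emit, i++,j++

intersection = [7, 17]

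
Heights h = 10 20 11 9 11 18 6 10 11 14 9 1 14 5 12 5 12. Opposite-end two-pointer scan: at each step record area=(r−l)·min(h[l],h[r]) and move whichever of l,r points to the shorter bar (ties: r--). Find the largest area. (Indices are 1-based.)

[1,17] min(10,12)*16=160 best=160 * → l++
[2,17] min(20,12)*15=180 best=180 * → r--
[2,16] min(20,5)*14=70 best=180 → r--
[2,15] min(20,12)*13=156 best=180 → r--
[2,14] min(20,5)*12=60 best=180 → r--
[2,13] min(20,14)*11=154 best=180 → r--
[2,12] min(20,1)*10=10 best=180 → r--
[2,11] min(20,9)*9=81 best=180 → r--
[2,10] min(20,14)*8=112 best=180 → r--
[2,9] min(20,11)*7=77 best=180 → r--
[2,8] min(20,10)*6=60 best=180 → r--
[2,7] min(20,6)*5=30 best=180 → r--
[2,6] min(20,18)*4=72 best=180 → r--
[2,5] min(20,11)*3=33 best=180 → r--
[2,4] min(20,9)*2=18 best=180 → r--
[2,3] min(20,11)*1=11 best=180 → r--

max area = 180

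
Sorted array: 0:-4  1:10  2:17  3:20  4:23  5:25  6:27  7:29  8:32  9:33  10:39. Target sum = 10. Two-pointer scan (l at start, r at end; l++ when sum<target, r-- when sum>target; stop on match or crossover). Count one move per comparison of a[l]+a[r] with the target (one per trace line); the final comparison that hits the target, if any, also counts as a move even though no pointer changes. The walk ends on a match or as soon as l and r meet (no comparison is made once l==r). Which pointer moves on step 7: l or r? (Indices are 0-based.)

r

[0,10] -4+39=35 >10 → r--
[0,9] -4+33=29 >10 → r--
[0,8] -4+32=28 >10 → r--
[0,7] -4+29=25 >10 → r--
[0,6] -4+27=23 >10 → r--
[0,5] -4+25=21 >10 → r--
[0,4] -4+23=19 >10 → r--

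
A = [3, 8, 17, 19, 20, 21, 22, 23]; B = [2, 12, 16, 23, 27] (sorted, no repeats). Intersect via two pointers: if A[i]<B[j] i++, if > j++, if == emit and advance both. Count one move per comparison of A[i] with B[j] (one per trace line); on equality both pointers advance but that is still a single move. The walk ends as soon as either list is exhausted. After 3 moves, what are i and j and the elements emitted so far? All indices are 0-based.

i=2, j=1, emitted=[]

[i=0,j=0] 3>2 → j++
[i=0,j=1] 3<12 → i++
[i=1,j=1] 8<12 → i++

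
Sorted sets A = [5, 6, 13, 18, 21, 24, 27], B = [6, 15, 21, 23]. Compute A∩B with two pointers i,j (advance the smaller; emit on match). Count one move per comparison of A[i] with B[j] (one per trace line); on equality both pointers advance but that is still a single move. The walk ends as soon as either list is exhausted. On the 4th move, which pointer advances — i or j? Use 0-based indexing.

j

[i=0,j=0] 5<6 → i++
[i=1,j=0] 6==6 emit → i++,j++
[i=2,j=1] 13<15 → i++
[i=3,j=1] 18>15 → j++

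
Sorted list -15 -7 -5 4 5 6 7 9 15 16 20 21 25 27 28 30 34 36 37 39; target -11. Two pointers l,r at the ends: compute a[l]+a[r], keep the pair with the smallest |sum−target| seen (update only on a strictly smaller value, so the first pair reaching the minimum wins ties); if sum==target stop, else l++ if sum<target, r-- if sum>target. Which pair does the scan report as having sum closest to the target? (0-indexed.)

pair (-15, 4) with sum -11 (|Δ|=0)

l=0 r=19: -15+39=24 d=35 *, r--
l=0 r=18: -15+37=22 d=33 *, r--
l=0 r=17: -15+36=21 d=32 *, r--
l=0 r=16: -15+34=19 d=30 *, r--
l=0 r=15: -15+30=15 d=26 *, r--
l=0 r=14: -15+28=13 d=24 *, r--
l=0 r=13: -15+27=12 d=23 *, r--
l=0 r=12: -15+25=10 d=21 *, r--
l=0 r=11: -15+21=6 d=17 *, r--
l=0 r=10: -15+20=5 d=16 *, r--
l=0 r=9: -15+16=1 d=12 *, r--
l=0 r=8: -15+15=0 d=11 *, r--
l=0 r=7: -15+9=-6 d=5 *, r--
l=0 r=6: -15+7=-8 d=3 *, r--
l=0 r=5: -15+6=-9 d=2 *, r--
l=0 r=4: -15+5=-10 d=1 *, r--
l=0 r=3: -15+4=-11 d=0 *, stop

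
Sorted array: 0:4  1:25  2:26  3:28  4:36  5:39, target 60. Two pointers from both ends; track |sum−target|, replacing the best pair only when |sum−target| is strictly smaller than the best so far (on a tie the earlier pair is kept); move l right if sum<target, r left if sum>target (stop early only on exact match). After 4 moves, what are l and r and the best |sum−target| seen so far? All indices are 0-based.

l=2, r=3, best |Δ|=1

l=0 r=5: 4+39=43 d=17 *, l++
l=1 r=5: 25+39=64 d=4 *, r--
l=1 r=4: 25+36=61 d=1 *, r--
l=1 r=3: 25+28=53 d=7, l++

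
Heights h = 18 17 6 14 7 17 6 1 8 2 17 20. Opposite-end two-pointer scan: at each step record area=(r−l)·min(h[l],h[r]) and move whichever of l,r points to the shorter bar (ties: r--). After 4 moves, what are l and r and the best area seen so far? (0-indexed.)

l=4, r=11, best area=198

l=0 r=11: min(18,20)*11=198 best=198 *, l++
l=1 r=11: min(17,20)*10=170 best=198, l++
l=2 r=11: min(6,20)*9=54 best=198, l++
l=3 r=11: min(14,20)*8=112 best=198, l++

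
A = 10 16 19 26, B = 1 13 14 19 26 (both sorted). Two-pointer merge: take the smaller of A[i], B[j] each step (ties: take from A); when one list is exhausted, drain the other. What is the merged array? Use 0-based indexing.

[1, 10, 13, 14, 16, 19, 19, 26, 26]

i=0 j=0: A[i]=10>B[j]=1 take 1, j++
i=0 j=1: A[i]=10<=B[j]=13 take 10, i++
i=1 j=1: A[i]=16>B[j]=13 take 13, j++
i=1 j=2: A[i]=16>B[j]=14 take 14, j++
i=1 j=3: A[i]=16<=B[j]=19 take 16, i++
i=2 j=3: A[i]=19<=B[j]=19 take 19, i++
i=3 j=3: A[i]=26>B[j]=19 take 19, j++
i=3 j=4: A[i]=26<=B[j]=26 take 26, i++
i=4 j=4: A done, take B[j]=26, j++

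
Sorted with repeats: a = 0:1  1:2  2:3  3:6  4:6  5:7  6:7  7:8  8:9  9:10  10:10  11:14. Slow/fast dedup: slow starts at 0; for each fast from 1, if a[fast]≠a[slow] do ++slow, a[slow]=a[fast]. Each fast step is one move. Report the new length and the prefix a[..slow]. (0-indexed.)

slow=0 fast=1: a[fast]=2≠a[slow]=1 write a[1]=2, slow++,fast++
slow=1 fast=2: a[fast]=3≠a[slow]=2 write a[2]=3, slow++,fast++
slow=2 fast=3: a[fast]=6≠a[slow]=3 write a[3]=6, slow++,fast++
slow=3 fast=4: a[fast]=6=a[slow] dup, fast++
slow=3 fast=5: a[fast]=7≠a[slow]=6 write a[4]=7, slow++,fast++
slow=4 fast=6: a[fast]=7=a[slow] dup, fast++
slow=4 fast=7: a[fast]=8≠a[slow]=7 write a[5]=8, slow++,fast++
slow=5 fast=8: a[fast]=9≠a[slow]=8 write a[6]=9, slow++,fast++
slow=6 fast=9: a[fast]=10≠a[slow]=9 write a[7]=10, slow++,fast++
slow=7 fast=10: a[fast]=10=a[slow] dup, fast++
slow=7 fast=11: a[fast]=14≠a[slow]=10 write a[8]=14, slow++,fast++

length 9; prefix = [1, 2, 3, 6, 7, 8, 9, 10, 14]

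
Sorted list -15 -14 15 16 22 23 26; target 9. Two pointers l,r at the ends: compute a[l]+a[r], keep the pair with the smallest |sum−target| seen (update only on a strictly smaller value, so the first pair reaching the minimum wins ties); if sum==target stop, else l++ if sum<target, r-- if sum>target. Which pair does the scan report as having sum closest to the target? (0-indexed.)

l=0 r=6: -15+26=11 d=2 *, r--
l=0 r=5: -15+23=8 d=1 *, l++
l=1 r=5: -14+23=9 d=0 *, stop

pair (-14, 23) with sum 9 (|Δ|=0)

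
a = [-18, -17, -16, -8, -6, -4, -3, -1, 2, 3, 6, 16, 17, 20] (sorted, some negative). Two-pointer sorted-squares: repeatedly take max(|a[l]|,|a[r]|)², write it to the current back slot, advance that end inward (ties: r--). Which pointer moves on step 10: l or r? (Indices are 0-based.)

[0,13] |-18|<=|20| out[13]=400 → r--
[0,12] |-18|>|17| out[12]=324 → l++
[1,12] |-17|<=|17| out[11]=289 → r--
[1,11] |-17|>|16| out[10]=289 → l++
[2,11] |-16|<=|16| out[9]=256 → r--
[2,10] |-16|>|6| out[8]=256 → l++
[3,10] |-8|>|6| out[7]=64 → l++
[4,10] |-6|<=|6| out[6]=36 → r--
[4,9] |-6|>|3| out[5]=36 → l++
[5,9] |-4|>|3| out[4]=16 → l++

l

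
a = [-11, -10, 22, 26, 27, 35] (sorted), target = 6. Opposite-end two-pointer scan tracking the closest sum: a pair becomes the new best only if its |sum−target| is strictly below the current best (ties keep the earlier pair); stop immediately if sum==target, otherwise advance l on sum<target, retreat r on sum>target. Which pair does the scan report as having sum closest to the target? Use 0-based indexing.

l=0 r=5: -11+35=24 d=18 *, r--
l=0 r=4: -11+27=16 d=10 *, r--
l=0 r=3: -11+26=15 d=9 *, r--
l=0 r=2: -11+22=11 d=5 *, r--
l=0 r=1: -11+-10=-21 d=27, l++

pair (-11, 22) with sum 11 (|Δ|=5)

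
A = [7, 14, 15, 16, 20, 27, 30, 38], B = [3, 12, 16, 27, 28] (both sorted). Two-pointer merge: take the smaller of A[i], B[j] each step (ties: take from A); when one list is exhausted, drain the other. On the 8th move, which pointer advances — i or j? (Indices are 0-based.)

i

i=0 j=0: A[i]=7>B[j]=3 take 3, j++
i=0 j=1: A[i]=7<=B[j]=12 take 7, i++
i=1 j=1: A[i]=14>B[j]=12 take 12, j++
i=1 j=2: A[i]=14<=B[j]=16 take 14, i++
i=2 j=2: A[i]=15<=B[j]=16 take 15, i++
i=3 j=2: A[i]=16<=B[j]=16 take 16, i++
i=4 j=2: A[i]=20>B[j]=16 take 16, j++
i=4 j=3: A[i]=20<=B[j]=27 take 20, i++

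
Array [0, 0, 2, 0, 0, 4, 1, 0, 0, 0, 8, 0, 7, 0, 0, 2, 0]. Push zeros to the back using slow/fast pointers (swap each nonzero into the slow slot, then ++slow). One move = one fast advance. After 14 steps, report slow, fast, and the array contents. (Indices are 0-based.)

slow=5, fast=14, a=[2, 4, 1, 8, 7, 0, 0, 0, 0, 0, 0, 0, 0, 0, 0, 2, 0]

slow=0 fast=0: a[fast]=0, fast++
slow=0 fast=1: a[fast]=0, fast++
slow=0 fast=2: a[fast]=2≠0 swap→a[0]=2, slow++,fast++
slow=1 fast=3: a[fast]=0, fast++
slow=1 fast=4: a[fast]=0, fast++
slow=1 fast=5: a[fast]=4≠0 swap→a[1]=4, slow++,fast++
slow=2 fast=6: a[fast]=1≠0 swap→a[2]=1, slow++,fast++
slow=3 fast=7: a[fast]=0, fast++
slow=3 fast=8: a[fast]=0, fast++
slow=3 fast=9: a[fast]=0, fast++
slow=3 fast=10: a[fast]=8≠0 swap→a[3]=8, slow++,fast++
slow=4 fast=11: a[fast]=0, fast++
slow=4 fast=12: a[fast]=7≠0 swap→a[4]=7, slow++,fast++
slow=5 fast=13: a[fast]=0, fast++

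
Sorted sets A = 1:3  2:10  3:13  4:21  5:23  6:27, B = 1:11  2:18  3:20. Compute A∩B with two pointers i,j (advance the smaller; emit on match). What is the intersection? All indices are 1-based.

intersection = []

[i=1,j=1] 3<11 → i++
[i=2,j=1] 10<11 → i++
[i=3,j=1] 13>11 → j++
[i=3,j=2] 13<18 → i++
[i=4,j=2] 21>18 → j++
[i=4,j=3] 21>20 → j++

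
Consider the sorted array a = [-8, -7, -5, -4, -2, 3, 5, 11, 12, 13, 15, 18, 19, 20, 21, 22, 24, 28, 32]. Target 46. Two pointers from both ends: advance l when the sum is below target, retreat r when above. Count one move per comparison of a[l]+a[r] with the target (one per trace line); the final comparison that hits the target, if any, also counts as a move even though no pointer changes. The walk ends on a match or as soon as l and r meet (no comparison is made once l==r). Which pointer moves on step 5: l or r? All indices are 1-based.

[1,19] -8+32=24 <46 → l++
[2,19] -7+32=25 <46 → l++
[3,19] -5+32=27 <46 → l++
[4,19] -4+32=28 <46 → l++
[5,19] -2+32=30 <46 → l++

l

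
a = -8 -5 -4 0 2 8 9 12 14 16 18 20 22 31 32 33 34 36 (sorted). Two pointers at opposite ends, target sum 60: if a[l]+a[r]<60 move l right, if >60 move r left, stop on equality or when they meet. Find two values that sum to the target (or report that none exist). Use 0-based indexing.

no pair

[0,17] -8+36=28 <60 → l++
[1,17] -5+36=31 <60 → l++
[2,17] -4+36=32 <60 → l++
[3,17] 0+36=36 <60 → l++
[4,17] 2+36=38 <60 → l++
[5,17] 8+36=44 <60 → l++
[6,17] 9+36=45 <60 → l++
[7,17] 12+36=48 <60 → l++
[8,17] 14+36=50 <60 → l++
[9,17] 16+36=52 <60 → l++
[10,17] 18+36=54 <60 → l++
[11,17] 20+36=56 <60 → l++
[12,17] 22+36=58 <60 → l++
[13,17] 31+36=67 >60 → r--
[13,16] 31+34=65 >60 → r--
[13,15] 31+33=64 >60 → r--
[13,14] 31+32=63 >60 → r--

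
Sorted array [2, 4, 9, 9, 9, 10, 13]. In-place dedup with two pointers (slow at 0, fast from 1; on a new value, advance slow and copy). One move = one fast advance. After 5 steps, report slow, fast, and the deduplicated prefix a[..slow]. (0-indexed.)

(s=0,f=1) a[fast]=4≠a[slow]=2 write a[1]=4 → slow++,fast++
(s=1,f=2) a[fast]=9≠a[slow]=4 write a[2]=9 → slow++,fast++
(s=2,f=3) a[fast]=9=a[slow] dup → fast++
(s=2,f=4) a[fast]=9=a[slow] dup → fast++
(s=2,f=5) a[fast]=10≠a[slow]=9 write a[3]=10 → slow++,fast++

slow=3, fast=6, prefix=[2, 4, 9, 10]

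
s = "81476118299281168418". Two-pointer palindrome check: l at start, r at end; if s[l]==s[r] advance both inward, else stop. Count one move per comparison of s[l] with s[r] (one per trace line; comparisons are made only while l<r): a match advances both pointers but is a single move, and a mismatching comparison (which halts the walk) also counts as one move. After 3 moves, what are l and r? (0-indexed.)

l=3, r=16

l=0 r=19: '8'=='8', l++,r--
l=1 r=18: '1'=='1', l++,r--
l=2 r=17: '4'=='4', l++,r--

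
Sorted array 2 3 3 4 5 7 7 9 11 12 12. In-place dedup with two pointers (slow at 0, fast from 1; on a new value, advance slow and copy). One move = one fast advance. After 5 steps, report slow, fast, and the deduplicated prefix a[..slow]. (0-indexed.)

slow=4, fast=6, prefix=[2, 3, 4, 5, 7]

(s=0,f=1) a[fast]=3≠a[slow]=2 write a[1]=3 → slow++,fast++
(s=1,f=2) a[fast]=3=a[slow] dup → fast++
(s=1,f=3) a[fast]=4≠a[slow]=3 write a[2]=4 → slow++,fast++
(s=2,f=4) a[fast]=5≠a[slow]=4 write a[3]=5 → slow++,fast++
(s=3,f=5) a[fast]=7≠a[slow]=5 write a[4]=7 → slow++,fast++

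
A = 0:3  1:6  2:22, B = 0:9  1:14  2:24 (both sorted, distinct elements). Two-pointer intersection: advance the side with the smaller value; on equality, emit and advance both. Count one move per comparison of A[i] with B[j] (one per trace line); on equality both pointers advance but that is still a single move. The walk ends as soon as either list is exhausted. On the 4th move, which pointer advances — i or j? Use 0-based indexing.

j

[i=0,j=0] 3<9 → i++
[i=1,j=0] 6<9 → i++
[i=2,j=0] 22>9 → j++
[i=2,j=1] 22>14 → j++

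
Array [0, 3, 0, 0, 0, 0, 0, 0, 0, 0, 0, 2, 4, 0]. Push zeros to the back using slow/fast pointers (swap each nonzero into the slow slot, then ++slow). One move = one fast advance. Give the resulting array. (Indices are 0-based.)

(s=0,f=0) a[fast]=0 → fast++
(s=0,f=1) a[fast]=3≠0 swap→a[0]=3 → slow++,fast++
(s=1,f=2) a[fast]=0 → fast++
(s=1,f=3) a[fast]=0 → fast++
(s=1,f=4) a[fast]=0 → fast++
(s=1,f=5) a[fast]=0 → fast++
(s=1,f=6) a[fast]=0 → fast++
(s=1,f=7) a[fast]=0 → fast++
(s=1,f=8) a[fast]=0 → fast++
(s=1,f=9) a[fast]=0 → fast++
(s=1,f=10) a[fast]=0 → fast++
(s=1,f=11) a[fast]=2≠0 swap→a[1]=2 → slow++,fast++
(s=2,f=12) a[fast]=4≠0 swap→a[2]=4 → slow++,fast++
(s=3,f=13) a[fast]=0 → fast++

[3, 2, 4, 0, 0, 0, 0, 0, 0, 0, 0, 0, 0, 0]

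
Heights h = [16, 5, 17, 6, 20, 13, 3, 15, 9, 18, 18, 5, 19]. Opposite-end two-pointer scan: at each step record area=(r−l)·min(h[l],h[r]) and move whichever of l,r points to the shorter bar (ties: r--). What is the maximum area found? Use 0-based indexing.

[0,12] min(16,19)*12=192 best=192 * → l++
[1,12] min(5,19)*11=55 best=192 → l++
[2,12] min(17,19)*10=170 best=192 → l++
[3,12] min(6,19)*9=54 best=192 → l++
[4,12] min(20,19)*8=152 best=192 → r--
[4,11] min(20,5)*7=35 best=192 → r--
[4,10] min(20,18)*6=108 best=192 → r--
[4,9] min(20,18)*5=90 best=192 → r--
[4,8] min(20,9)*4=36 best=192 → r--
[4,7] min(20,15)*3=45 best=192 → r--
[4,6] min(20,3)*2=6 best=192 → r--
[4,5] min(20,13)*1=13 best=192 → r--

max area = 192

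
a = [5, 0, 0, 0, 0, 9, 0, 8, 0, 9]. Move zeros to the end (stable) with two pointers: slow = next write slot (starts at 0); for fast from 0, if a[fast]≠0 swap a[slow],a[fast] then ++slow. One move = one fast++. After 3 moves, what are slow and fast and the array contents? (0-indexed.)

slow=0 fast=0: a[fast]=5≠0 swap→a[0]=5, slow++,fast++
slow=1 fast=1: a[fast]=0, fast++
slow=1 fast=2: a[fast]=0, fast++

slow=1, fast=3, a=[5, 0, 0, 0, 0, 9, 0, 8, 0, 9]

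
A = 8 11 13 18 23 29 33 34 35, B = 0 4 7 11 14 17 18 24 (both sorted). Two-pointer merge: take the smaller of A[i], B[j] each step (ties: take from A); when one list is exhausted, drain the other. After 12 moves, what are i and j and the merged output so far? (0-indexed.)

i=0 j=0: A[i]=8>B[j]=0 take 0, j++
i=0 j=1: A[i]=8>B[j]=4 take 4, j++
i=0 j=2: A[i]=8>B[j]=7 take 7, j++
i=0 j=3: A[i]=8<=B[j]=11 take 8, i++
i=1 j=3: A[i]=11<=B[j]=11 take 11, i++
i=2 j=3: A[i]=13>B[j]=11 take 11, j++
i=2 j=4: A[i]=13<=B[j]=14 take 13, i++
i=3 j=4: A[i]=18>B[j]=14 take 14, j++
i=3 j=5: A[i]=18>B[j]=17 take 17, j++
i=3 j=6: A[i]=18<=B[j]=18 take 18, i++
i=4 j=6: A[i]=23>B[j]=18 take 18, j++
i=4 j=7: A[i]=23<=B[j]=24 take 23, i++

i=5, j=7, merged so far=[0, 4, 7, 8, 11, 11, 13, 14, 17, 18, 18, 23]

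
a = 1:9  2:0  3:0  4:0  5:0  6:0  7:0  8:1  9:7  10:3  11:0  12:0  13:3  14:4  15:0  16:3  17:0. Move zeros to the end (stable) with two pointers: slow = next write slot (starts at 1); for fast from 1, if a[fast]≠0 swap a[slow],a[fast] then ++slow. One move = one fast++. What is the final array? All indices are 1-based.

(s=1,f=1) a[fast]=9≠0 swap→a[1]=9 → slow++,fast++
(s=2,f=2) a[fast]=0 → fast++
(s=2,f=3) a[fast]=0 → fast++
(s=2,f=4) a[fast]=0 → fast++
(s=2,f=5) a[fast]=0 → fast++
(s=2,f=6) a[fast]=0 → fast++
(s=2,f=7) a[fast]=0 → fast++
(s=2,f=8) a[fast]=1≠0 swap→a[2]=1 → slow++,fast++
(s=3,f=9) a[fast]=7≠0 swap→a[3]=7 → slow++,fast++
(s=4,f=10) a[fast]=3≠0 swap→a[4]=3 → slow++,fast++
(s=5,f=11) a[fast]=0 → fast++
(s=5,f=12) a[fast]=0 → fast++
(s=5,f=13) a[fast]=3≠0 swap→a[5]=3 → slow++,fast++
(s=6,f=14) a[fast]=4≠0 swap→a[6]=4 → slow++,fast++
(s=7,f=15) a[fast]=0 → fast++
(s=7,f=16) a[fast]=3≠0 swap→a[7]=3 → slow++,fast++
(s=8,f=17) a[fast]=0 → fast++

[9, 1, 7, 3, 3, 4, 3, 0, 0, 0, 0, 0, 0, 0, 0, 0, 0]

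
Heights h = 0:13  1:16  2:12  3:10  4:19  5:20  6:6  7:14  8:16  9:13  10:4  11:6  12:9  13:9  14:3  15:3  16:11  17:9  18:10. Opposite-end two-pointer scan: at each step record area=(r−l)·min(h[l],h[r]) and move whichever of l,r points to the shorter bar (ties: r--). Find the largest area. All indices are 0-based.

max area = 180

[0,18] min(13,10)*18=180 best=180 * → r--
[0,17] min(13,9)*17=153 best=180 → r--
[0,16] min(13,11)*16=176 best=180 → r--
[0,15] min(13,3)*15=45 best=180 → r--
[0,14] min(13,3)*14=42 best=180 → r--
[0,13] min(13,9)*13=117 best=180 → r--
[0,12] min(13,9)*12=108 best=180 → r--
[0,11] min(13,6)*11=66 best=180 → r--
[0,10] min(13,4)*10=40 best=180 → r--
[0,9] min(13,13)*9=117 best=180 → r--
[0,8] min(13,16)*8=104 best=180 → l++
[1,8] min(16,16)*7=112 best=180 → r--
[1,7] min(16,14)*6=84 best=180 → r--
[1,6] min(16,6)*5=30 best=180 → r--
[1,5] min(16,20)*4=64 best=180 → l++
[2,5] min(12,20)*3=36 best=180 → l++
[3,5] min(10,20)*2=20 best=180 → l++
[4,5] min(19,20)*1=19 best=180 → l++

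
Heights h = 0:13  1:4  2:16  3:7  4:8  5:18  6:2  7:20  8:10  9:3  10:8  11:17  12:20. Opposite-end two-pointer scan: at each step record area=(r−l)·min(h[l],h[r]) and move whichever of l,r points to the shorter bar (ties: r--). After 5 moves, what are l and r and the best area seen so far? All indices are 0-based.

l=5, r=12, best area=160

l=0 r=12: min(13,20)*12=156 best=156 *, l++
l=1 r=12: min(4,20)*11=44 best=156, l++
l=2 r=12: min(16,20)*10=160 best=160 *, l++
l=3 r=12: min(7,20)*9=63 best=160, l++
l=4 r=12: min(8,20)*8=64 best=160, l++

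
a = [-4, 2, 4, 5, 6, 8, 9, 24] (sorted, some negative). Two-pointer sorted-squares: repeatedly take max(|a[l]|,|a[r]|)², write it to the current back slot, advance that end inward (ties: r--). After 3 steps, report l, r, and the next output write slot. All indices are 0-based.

[0,7] |-4|<=|24| out[7]=576 → r--
[0,6] |-4|<=|9| out[6]=81 → r--
[0,5] |-4|<=|8| out[5]=64 → r--

l=0, r=4, next write slot=4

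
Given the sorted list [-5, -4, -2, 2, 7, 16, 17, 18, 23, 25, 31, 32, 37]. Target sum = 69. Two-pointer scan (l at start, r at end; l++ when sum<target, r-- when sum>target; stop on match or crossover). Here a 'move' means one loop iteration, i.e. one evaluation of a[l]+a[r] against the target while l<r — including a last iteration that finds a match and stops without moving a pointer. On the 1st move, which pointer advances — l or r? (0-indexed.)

l=0 r=12: -5+37=32 <69, l++

l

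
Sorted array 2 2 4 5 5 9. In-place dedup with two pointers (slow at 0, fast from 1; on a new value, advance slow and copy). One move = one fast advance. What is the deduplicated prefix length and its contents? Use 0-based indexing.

length 4; prefix = [2, 4, 5, 9]

(s=0,f=1) a[fast]=2=a[slow] dup → fast++
(s=0,f=2) a[fast]=4≠a[slow]=2 write a[1]=4 → slow++,fast++
(s=1,f=3) a[fast]=5≠a[slow]=4 write a[2]=5 → slow++,fast++
(s=2,f=4) a[fast]=5=a[slow] dup → fast++
(s=2,f=5) a[fast]=9≠a[slow]=5 write a[3]=9 → slow++,fast++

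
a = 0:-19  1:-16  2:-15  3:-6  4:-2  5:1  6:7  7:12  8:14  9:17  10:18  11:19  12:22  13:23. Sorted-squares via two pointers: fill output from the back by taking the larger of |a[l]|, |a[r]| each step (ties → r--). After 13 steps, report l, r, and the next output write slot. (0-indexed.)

l=0 r=13: |-19|<=|23| out[13]=529, r--
l=0 r=12: |-19|<=|22| out[12]=484, r--
l=0 r=11: |-19|<=|19| out[11]=361, r--
l=0 r=10: |-19|>|18| out[10]=361, l++
l=1 r=10: |-16|<=|18| out[9]=324, r--
l=1 r=9: |-16|<=|17| out[8]=289, r--
l=1 r=8: |-16|>|14| out[7]=256, l++
l=2 r=8: |-15|>|14| out[6]=225, l++
l=3 r=8: |-6|<=|14| out[5]=196, r--
l=3 r=7: |-6|<=|12| out[4]=144, r--
l=3 r=6: |-6|<=|7| out[3]=49, r--
l=3 r=5: |-6|>|1| out[2]=36, l++
l=4 r=5: |-2|>|1| out[1]=4, l++

l=5, r=5, next write slot=0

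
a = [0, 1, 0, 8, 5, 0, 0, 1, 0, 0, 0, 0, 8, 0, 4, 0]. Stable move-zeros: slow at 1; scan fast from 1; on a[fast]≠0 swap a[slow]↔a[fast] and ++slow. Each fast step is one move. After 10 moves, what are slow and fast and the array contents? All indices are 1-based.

slow=5, fast=11, a=[1, 8, 5, 1, 0, 0, 0, 0, 0, 0, 0, 0, 8, 0, 4, 0]

(s=1,f=1) a[fast]=0 → fast++
(s=1,f=2) a[fast]=1≠0 swap→a[1]=1 → slow++,fast++
(s=2,f=3) a[fast]=0 → fast++
(s=2,f=4) a[fast]=8≠0 swap→a[2]=8 → slow++,fast++
(s=3,f=5) a[fast]=5≠0 swap→a[3]=5 → slow++,fast++
(s=4,f=6) a[fast]=0 → fast++
(s=4,f=7) a[fast]=0 → fast++
(s=4,f=8) a[fast]=1≠0 swap→a[4]=1 → slow++,fast++
(s=5,f=9) a[fast]=0 → fast++
(s=5,f=10) a[fast]=0 → fast++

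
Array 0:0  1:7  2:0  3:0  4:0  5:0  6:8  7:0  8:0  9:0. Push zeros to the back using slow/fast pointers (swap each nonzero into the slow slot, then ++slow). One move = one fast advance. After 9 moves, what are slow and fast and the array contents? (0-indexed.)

slow=2, fast=9, a=[7, 8, 0, 0, 0, 0, 0, 0, 0, 0]

(s=0,f=0) a[fast]=0 → fast++
(s=0,f=1) a[fast]=7≠0 swap→a[0]=7 → slow++,fast++
(s=1,f=2) a[fast]=0 → fast++
(s=1,f=3) a[fast]=0 → fast++
(s=1,f=4) a[fast]=0 → fast++
(s=1,f=5) a[fast]=0 → fast++
(s=1,f=6) a[fast]=8≠0 swap→a[1]=8 → slow++,fast++
(s=2,f=7) a[fast]=0 → fast++
(s=2,f=8) a[fast]=0 → fast++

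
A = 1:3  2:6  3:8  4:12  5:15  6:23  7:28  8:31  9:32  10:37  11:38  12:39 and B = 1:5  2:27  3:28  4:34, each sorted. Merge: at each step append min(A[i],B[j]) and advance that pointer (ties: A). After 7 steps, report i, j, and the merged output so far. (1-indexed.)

i=7, j=2, merged so far=[3, 5, 6, 8, 12, 15, 23]

[i=1,j=1] A[i]=3<=B[j]=5 take 3 → i++
[i=2,j=1] A[i]=6>B[j]=5 take 5 → j++
[i=2,j=2] A[i]=6<=B[j]=27 take 6 → i++
[i=3,j=2] A[i]=8<=B[j]=27 take 8 → i++
[i=4,j=2] A[i]=12<=B[j]=27 take 12 → i++
[i=5,j=2] A[i]=15<=B[j]=27 take 15 → i++
[i=6,j=2] A[i]=23<=B[j]=27 take 23 → i++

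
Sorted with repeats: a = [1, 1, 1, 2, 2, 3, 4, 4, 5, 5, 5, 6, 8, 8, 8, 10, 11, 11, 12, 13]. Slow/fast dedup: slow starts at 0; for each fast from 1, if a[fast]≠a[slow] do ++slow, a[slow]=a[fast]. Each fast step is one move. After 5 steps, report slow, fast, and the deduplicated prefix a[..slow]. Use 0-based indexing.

(s=0,f=1) a[fast]=1=a[slow] dup → fast++
(s=0,f=2) a[fast]=1=a[slow] dup → fast++
(s=0,f=3) a[fast]=2≠a[slow]=1 write a[1]=2 → slow++,fast++
(s=1,f=4) a[fast]=2=a[slow] dup → fast++
(s=1,f=5) a[fast]=3≠a[slow]=2 write a[2]=3 → slow++,fast++

slow=2, fast=6, prefix=[1, 2, 3]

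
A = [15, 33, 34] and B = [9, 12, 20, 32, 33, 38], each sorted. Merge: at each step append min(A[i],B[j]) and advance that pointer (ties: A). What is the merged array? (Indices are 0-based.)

[9, 12, 15, 20, 32, 33, 33, 34, 38]

i=0 j=0: A[i]=15>B[j]=9 take 9, j++
i=0 j=1: A[i]=15>B[j]=12 take 12, j++
i=0 j=2: A[i]=15<=B[j]=20 take 15, i++
i=1 j=2: A[i]=33>B[j]=20 take 20, j++
i=1 j=3: A[i]=33>B[j]=32 take 32, j++
i=1 j=4: A[i]=33<=B[j]=33 take 33, i++
i=2 j=4: A[i]=34>B[j]=33 take 33, j++
i=2 j=5: A[i]=34<=B[j]=38 take 34, i++
i=3 j=5: A done, take B[j]=38, j++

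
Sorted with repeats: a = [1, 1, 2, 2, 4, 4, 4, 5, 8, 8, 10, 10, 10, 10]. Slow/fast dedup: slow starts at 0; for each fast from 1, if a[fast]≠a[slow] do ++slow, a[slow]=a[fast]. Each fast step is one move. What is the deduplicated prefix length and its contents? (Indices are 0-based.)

slow=0 fast=1: a[fast]=1=a[slow] dup, fast++
slow=0 fast=2: a[fast]=2≠a[slow]=1 write a[1]=2, slow++,fast++
slow=1 fast=3: a[fast]=2=a[slow] dup, fast++
slow=1 fast=4: a[fast]=4≠a[slow]=2 write a[2]=4, slow++,fast++
slow=2 fast=5: a[fast]=4=a[slow] dup, fast++
slow=2 fast=6: a[fast]=4=a[slow] dup, fast++
slow=2 fast=7: a[fast]=5≠a[slow]=4 write a[3]=5, slow++,fast++
slow=3 fast=8: a[fast]=8≠a[slow]=5 write a[4]=8, slow++,fast++
slow=4 fast=9: a[fast]=8=a[slow] dup, fast++
slow=4 fast=10: a[fast]=10≠a[slow]=8 write a[5]=10, slow++,fast++
slow=5 fast=11: a[fast]=10=a[slow] dup, fast++
slow=5 fast=12: a[fast]=10=a[slow] dup, fast++
slow=5 fast=13: a[fast]=10=a[slow] dup, fast++

length 6; prefix = [1, 2, 4, 5, 8, 10]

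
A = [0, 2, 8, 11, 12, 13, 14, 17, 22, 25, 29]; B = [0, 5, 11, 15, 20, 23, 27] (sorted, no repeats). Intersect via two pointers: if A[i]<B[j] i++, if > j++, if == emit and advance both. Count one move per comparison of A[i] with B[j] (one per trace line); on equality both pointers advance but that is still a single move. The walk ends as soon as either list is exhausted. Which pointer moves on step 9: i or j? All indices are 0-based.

i=0 j=0: 0==0 emit, i++,j++
i=1 j=1: 2<5, i++
i=2 j=1: 8>5, j++
i=2 j=2: 8<11, i++
i=3 j=2: 11==11 emit, i++,j++
i=4 j=3: 12<15, i++
i=5 j=3: 13<15, i++
i=6 j=3: 14<15, i++
i=7 j=3: 17>15, j++

j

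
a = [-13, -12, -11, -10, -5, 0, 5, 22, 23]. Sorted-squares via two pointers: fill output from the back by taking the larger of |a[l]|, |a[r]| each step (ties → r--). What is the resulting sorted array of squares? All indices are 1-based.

[1,9] |-13|<=|23| out[9]=529 → r--
[1,8] |-13|<=|22| out[8]=484 → r--
[1,7] |-13|>|5| out[7]=169 → l++
[2,7] |-12|>|5| out[6]=144 → l++
[3,7] |-11|>|5| out[5]=121 → l++
[4,7] |-10|>|5| out[4]=100 → l++
[5,7] |-5|<=|5| out[3]=25 → r--
[5,6] |-5|>|0| out[2]=25 → l++
[6,6] |0|<=|0| out[1]=0 → r--

[0, 25, 25, 100, 121, 144, 169, 484, 529]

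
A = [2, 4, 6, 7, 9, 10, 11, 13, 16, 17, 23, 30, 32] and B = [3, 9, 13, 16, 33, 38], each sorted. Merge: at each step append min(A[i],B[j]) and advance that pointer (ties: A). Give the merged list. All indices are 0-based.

i=0 j=0: A[i]=2<=B[j]=3 take 2, i++
i=1 j=0: A[i]=4>B[j]=3 take 3, j++
i=1 j=1: A[i]=4<=B[j]=9 take 4, i++
i=2 j=1: A[i]=6<=B[j]=9 take 6, i++
i=3 j=1: A[i]=7<=B[j]=9 take 7, i++
i=4 j=1: A[i]=9<=B[j]=9 take 9, i++
i=5 j=1: A[i]=10>B[j]=9 take 9, j++
i=5 j=2: A[i]=10<=B[j]=13 take 10, i++
i=6 j=2: A[i]=11<=B[j]=13 take 11, i++
i=7 j=2: A[i]=13<=B[j]=13 take 13, i++
i=8 j=2: A[i]=16>B[j]=13 take 13, j++
i=8 j=3: A[i]=16<=B[j]=16 take 16, i++
i=9 j=3: A[i]=17>B[j]=16 take 16, j++
i=9 j=4: A[i]=17<=B[j]=33 take 17, i++
i=10 j=4: A[i]=23<=B[j]=33 take 23, i++
i=11 j=4: A[i]=30<=B[j]=33 take 30, i++
i=12 j=4: A[i]=32<=B[j]=33 take 32, i++
i=13 j=4: A done, take B[j]=33, j++
i=13 j=5: A done, take B[j]=38, j++

[2, 3, 4, 6, 7, 9, 9, 10, 11, 13, 13, 16, 16, 17, 23, 30, 32, 33, 38]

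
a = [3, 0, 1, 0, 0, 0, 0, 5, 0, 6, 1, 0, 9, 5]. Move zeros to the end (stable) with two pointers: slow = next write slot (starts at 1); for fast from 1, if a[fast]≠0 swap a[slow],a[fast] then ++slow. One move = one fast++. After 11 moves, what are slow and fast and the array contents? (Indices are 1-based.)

slow=1 fast=1: a[fast]=3≠0 swap→a[1]=3, slow++,fast++
slow=2 fast=2: a[fast]=0, fast++
slow=2 fast=3: a[fast]=1≠0 swap→a[2]=1, slow++,fast++
slow=3 fast=4: a[fast]=0, fast++
slow=3 fast=5: a[fast]=0, fast++
slow=3 fast=6: a[fast]=0, fast++
slow=3 fast=7: a[fast]=0, fast++
slow=3 fast=8: a[fast]=5≠0 swap→a[3]=5, slow++,fast++
slow=4 fast=9: a[fast]=0, fast++
slow=4 fast=10: a[fast]=6≠0 swap→a[4]=6, slow++,fast++
slow=5 fast=11: a[fast]=1≠0 swap→a[5]=1, slow++,fast++

slow=6, fast=12, a=[3, 1, 5, 6, 1, 0, 0, 0, 0, 0, 0, 0, 9, 5]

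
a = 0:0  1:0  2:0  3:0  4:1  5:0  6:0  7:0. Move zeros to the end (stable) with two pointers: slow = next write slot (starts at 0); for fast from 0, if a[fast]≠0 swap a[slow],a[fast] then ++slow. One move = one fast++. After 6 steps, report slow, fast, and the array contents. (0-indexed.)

slow=1, fast=6, a=[1, 0, 0, 0, 0, 0, 0, 0]

slow=0 fast=0: a[fast]=0, fast++
slow=0 fast=1: a[fast]=0, fast++
slow=0 fast=2: a[fast]=0, fast++
slow=0 fast=3: a[fast]=0, fast++
slow=0 fast=4: a[fast]=1≠0 swap→a[0]=1, slow++,fast++
slow=1 fast=5: a[fast]=0, fast++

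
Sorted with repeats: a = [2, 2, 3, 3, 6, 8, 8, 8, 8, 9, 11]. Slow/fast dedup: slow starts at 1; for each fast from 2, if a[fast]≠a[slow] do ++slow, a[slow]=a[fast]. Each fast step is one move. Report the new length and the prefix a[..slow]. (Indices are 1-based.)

slow=1 fast=2: a[fast]=2=a[slow] dup, fast++
slow=1 fast=3: a[fast]=3≠a[slow]=2 write a[2]=3, slow++,fast++
slow=2 fast=4: a[fast]=3=a[slow] dup, fast++
slow=2 fast=5: a[fast]=6≠a[slow]=3 write a[3]=6, slow++,fast++
slow=3 fast=6: a[fast]=8≠a[slow]=6 write a[4]=8, slow++,fast++
slow=4 fast=7: a[fast]=8=a[slow] dup, fast++
slow=4 fast=8: a[fast]=8=a[slow] dup, fast++
slow=4 fast=9: a[fast]=8=a[slow] dup, fast++
slow=4 fast=10: a[fast]=9≠a[slow]=8 write a[5]=9, slow++,fast++
slow=5 fast=11: a[fast]=11≠a[slow]=9 write a[6]=11, slow++,fast++

length 6; prefix = [2, 3, 6, 8, 9, 11]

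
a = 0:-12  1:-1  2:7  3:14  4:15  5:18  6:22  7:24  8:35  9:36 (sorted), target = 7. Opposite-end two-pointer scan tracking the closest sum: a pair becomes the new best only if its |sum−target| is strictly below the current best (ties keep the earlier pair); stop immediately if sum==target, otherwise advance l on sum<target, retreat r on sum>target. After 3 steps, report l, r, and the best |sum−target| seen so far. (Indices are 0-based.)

l=0, r=6, best |Δ|=5

[0,9] -12+36=24 d=17 * → r--
[0,8] -12+35=23 d=16 * → r--
[0,7] -12+24=12 d=5 * → r--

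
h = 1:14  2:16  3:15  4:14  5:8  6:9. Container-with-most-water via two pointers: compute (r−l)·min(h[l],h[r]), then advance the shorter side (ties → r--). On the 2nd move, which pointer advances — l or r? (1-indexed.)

r

l=1 r=6: min(14,9)*5=45 best=45 *, r--
l=1 r=5: min(14,8)*4=32 best=45, r--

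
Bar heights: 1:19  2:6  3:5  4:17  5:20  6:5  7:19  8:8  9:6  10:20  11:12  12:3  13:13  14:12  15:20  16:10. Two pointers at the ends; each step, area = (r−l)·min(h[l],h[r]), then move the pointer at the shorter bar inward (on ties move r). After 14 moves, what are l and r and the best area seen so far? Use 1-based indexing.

l=1 r=16: min(19,10)*15=150 best=150 *, r--
l=1 r=15: min(19,20)*14=266 best=266 *, l++
l=2 r=15: min(6,20)*13=78 best=266, l++
l=3 r=15: min(5,20)*12=60 best=266, l++
l=4 r=15: min(17,20)*11=187 best=266, l++
l=5 r=15: min(20,20)*10=200 best=266, r--
l=5 r=14: min(20,12)*9=108 best=266, r--
l=5 r=13: min(20,13)*8=104 best=266, r--
l=5 r=12: min(20,3)*7=21 best=266, r--
l=5 r=11: min(20,12)*6=72 best=266, r--
l=5 r=10: min(20,20)*5=100 best=266, r--
l=5 r=9: min(20,6)*4=24 best=266, r--
l=5 r=8: min(20,8)*3=24 best=266, r--
l=5 r=7: min(20,19)*2=38 best=266, r--

l=5, r=6, best area=266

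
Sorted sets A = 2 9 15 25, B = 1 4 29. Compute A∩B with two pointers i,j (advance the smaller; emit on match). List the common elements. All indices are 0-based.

i=0 j=0: 2>1, j++
i=0 j=1: 2<4, i++
i=1 j=1: 9>4, j++
i=1 j=2: 9<29, i++
i=2 j=2: 15<29, i++
i=3 j=2: 25<29, i++

intersection = []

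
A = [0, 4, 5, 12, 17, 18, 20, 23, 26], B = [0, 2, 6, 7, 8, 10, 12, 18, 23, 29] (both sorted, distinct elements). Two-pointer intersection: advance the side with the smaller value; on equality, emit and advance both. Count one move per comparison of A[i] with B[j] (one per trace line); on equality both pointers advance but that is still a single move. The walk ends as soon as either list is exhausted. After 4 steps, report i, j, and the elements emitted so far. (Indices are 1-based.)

i=1 j=1: 0==0 emit, i++,j++
i=2 j=2: 4>2, j++
i=2 j=3: 4<6, i++
i=3 j=3: 5<6, i++

i=4, j=3, emitted=[0]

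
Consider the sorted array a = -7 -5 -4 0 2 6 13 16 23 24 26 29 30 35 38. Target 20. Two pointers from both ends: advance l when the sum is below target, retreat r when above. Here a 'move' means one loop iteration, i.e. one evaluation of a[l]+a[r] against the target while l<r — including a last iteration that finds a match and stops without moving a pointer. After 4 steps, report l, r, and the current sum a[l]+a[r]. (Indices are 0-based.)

l=0 r=14: -7+38=31 >20, r--
l=0 r=13: -7+35=28 >20, r--
l=0 r=12: -7+30=23 >20, r--
l=0 r=11: -7+29=22 >20, r--

l=0, r=10, sum=19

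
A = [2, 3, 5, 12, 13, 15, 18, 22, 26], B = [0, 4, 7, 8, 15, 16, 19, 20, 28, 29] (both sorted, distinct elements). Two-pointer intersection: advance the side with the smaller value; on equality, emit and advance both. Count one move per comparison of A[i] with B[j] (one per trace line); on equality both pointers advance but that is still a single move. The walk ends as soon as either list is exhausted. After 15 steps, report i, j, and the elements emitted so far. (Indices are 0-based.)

i=8, j=8, emitted=[15]

[i=0,j=0] 2>0 → j++
[i=0,j=1] 2<4 → i++
[i=1,j=1] 3<4 → i++
[i=2,j=1] 5>4 → j++
[i=2,j=2] 5<7 → i++
[i=3,j=2] 12>7 → j++
[i=3,j=3] 12>8 → j++
[i=3,j=4] 12<15 → i++
[i=4,j=4] 13<15 → i++
[i=5,j=4] 15==15 emit → i++,j++
[i=6,j=5] 18>16 → j++
[i=6,j=6] 18<19 → i++
[i=7,j=6] 22>19 → j++
[i=7,j=7] 22>20 → j++
[i=7,j=8] 22<28 → i++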